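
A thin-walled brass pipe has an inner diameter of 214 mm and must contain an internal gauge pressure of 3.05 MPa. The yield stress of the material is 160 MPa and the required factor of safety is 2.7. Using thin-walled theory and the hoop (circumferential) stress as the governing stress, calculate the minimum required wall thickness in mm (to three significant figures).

t = 5.51 mm

σ_allow = 160/2.7 = 59.26 MPa.
Hoop stress σ_h = pD/(2t), so t = pD/(2σ_allow) = 3.05×214/(2×59.26) = 5.507 mm.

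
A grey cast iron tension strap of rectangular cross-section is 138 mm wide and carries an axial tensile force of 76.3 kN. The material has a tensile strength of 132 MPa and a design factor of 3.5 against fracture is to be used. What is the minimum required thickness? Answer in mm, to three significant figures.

t = 14.7 mm

σ_allow = 132/3.5 = 37.71 MPa.
Required area A = F/σ_allow = 76300/37.71 = 2023 mm².
t = A/w = 2023/138 = 14.66 mm.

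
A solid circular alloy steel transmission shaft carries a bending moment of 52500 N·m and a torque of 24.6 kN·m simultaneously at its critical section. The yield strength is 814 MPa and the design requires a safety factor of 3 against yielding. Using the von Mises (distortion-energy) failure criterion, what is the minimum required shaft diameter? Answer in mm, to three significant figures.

d = 129 mm

σ_allow = σ_y/n = 814/3 = 271.3 MPa.
For a solid shaft σ_b = 32M/(πd³) and τ = 16T/(πd³), so the von Mises stress is σ' = (16/πd³)·√(4M²+3T²).
√(4M²+3T²) = √(4×(5.250×10^7)² + 3×(2.460×10^7)²) = 1.133×10^8 N·mm.
d³ = 16×1.133×10^8/(π×271.3) = 2.127×10^6 mm³.
d = 128.6 mm.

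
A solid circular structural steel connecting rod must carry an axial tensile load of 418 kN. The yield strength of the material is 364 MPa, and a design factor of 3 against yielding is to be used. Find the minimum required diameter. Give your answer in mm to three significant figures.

Allowable stress σ_allow = 364/3 = 121.3 MPa.
Required area A = F/σ_allow = 418000/121.3 = 3445 mm².
A = πd²/4 → d = √(4A/π) = 66.23 mm.

d = 66.2 mm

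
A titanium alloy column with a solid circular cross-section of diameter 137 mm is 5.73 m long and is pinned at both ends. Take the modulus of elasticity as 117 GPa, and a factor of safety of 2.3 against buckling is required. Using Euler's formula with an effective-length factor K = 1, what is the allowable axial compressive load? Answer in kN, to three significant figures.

I = πd⁴/64 = π×137⁴/64 = 1.729×10^7 mm⁴.
Effective length L_e = KL = 1×5.73 m = 5730 mm.
Euler critical load P_cr = π²EI/L_e² = π²×117000×1.729×10^7/5730² = 608200 N.
P_allow = P_cr/n = 608200/2.3 = 264400 N.

P_allow = 264 kN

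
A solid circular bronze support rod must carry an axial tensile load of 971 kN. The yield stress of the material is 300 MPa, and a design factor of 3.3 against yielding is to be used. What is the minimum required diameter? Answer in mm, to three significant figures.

Allowable stress σ_allow = 300/3.3 = 90.91 MPa.
Required area A = F/σ_allow = 971000/90.91 = 10680 mm².
A = πd²/4 → d = √(4A/π) = 116.6 mm.

d = 117 mm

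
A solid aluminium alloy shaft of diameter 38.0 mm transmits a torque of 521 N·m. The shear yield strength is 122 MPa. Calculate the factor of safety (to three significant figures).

τ = 16T/(πd³) = 16×521000/(π×38.0³) = 48.36 MPa.
n = τ_limit/τ = 122/48.36 = 2.523.

n = 2.52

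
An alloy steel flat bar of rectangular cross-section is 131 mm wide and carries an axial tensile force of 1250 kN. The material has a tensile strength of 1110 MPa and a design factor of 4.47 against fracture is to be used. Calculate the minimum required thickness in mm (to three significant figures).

t = 38.4 mm

σ_allow = 1110/4.47 = 248.3 MPa.
Required area A = F/σ_allow = 1250000/248.3 = 5034 mm².
t = A/w = 5034/131 = 38.43 mm.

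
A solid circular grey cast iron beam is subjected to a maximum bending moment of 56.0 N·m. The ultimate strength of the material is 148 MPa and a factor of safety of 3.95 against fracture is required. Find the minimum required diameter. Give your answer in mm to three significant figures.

d = 24.8 mm

σ_allow = 148/3.95 = 37.47 MPa.
For a solid circular section σ = 32M/(πd³), so d³ = 32M/(π σ_allow) = 32×56000/(π×37.47) = 15220 mm³.
d = 24.78 mm.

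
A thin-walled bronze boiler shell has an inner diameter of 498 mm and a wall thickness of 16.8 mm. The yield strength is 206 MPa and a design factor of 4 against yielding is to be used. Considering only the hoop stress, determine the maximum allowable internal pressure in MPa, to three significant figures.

σ_allow = 206/4 = 51.50 MPa.
σ_h = pD/(2t) → p_allow = 2σ_allow t/D = 2×51.50×16.8/498 = 3.475 MPa.

p_allow = 3.47 MPa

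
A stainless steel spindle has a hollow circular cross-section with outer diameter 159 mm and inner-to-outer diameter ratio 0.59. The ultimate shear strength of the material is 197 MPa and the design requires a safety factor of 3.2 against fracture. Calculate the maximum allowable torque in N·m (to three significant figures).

T_allow = 42700 N·m

τ_allow = 197/3.2 = 61.56 MPa.
For a hollow shaft T_allow = τ_allow·πd_o³(1−k⁴)/16 with 1−k⁴ = 0.8788, so πd_o³(1−k⁴)/16 = 693600 mm³.
T_allow = 61.56×693600 = 4.270×10^7 N·mm = 42700 N·m.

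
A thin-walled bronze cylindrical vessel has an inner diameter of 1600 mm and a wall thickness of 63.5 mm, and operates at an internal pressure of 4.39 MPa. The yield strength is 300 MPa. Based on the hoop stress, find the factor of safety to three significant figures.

n = 5.42

σ_h = pD/(2t) = 4.39×1600/(2×63.5) = 55.31 MPa.
n = 300/55.31 = 5.424.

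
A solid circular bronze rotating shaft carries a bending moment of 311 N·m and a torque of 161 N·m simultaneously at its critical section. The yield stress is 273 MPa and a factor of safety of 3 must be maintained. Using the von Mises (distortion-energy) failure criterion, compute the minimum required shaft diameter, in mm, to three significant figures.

d = 33.7 mm

σ_allow = σ_y/n = 273/3 = 91.00 MPa.
For a solid shaft σ_b = 32M/(πd³) and τ = 16T/(πd³), so the von Mises stress is σ' = (16/πd³)·√(4M²+3T²).
√(4M²+3T²) = √(4×(311000)² + 3×(161000)²) = 681700 N·mm.
d³ = 16×681700/(π×91.00) = 38150 mm³.
d = 33.66 mm.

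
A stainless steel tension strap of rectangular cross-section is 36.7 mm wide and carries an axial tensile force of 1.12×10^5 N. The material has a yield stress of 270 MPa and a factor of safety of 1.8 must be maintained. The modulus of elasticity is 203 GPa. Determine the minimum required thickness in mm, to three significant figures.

σ_allow = 270/1.8 = 150.0 MPa.
Required area A = F/σ_allow = 112000/150.0 = 746.7 mm².
t = A/w = 746.7/36.7 = 20.35 mm.

t = 20.3 mm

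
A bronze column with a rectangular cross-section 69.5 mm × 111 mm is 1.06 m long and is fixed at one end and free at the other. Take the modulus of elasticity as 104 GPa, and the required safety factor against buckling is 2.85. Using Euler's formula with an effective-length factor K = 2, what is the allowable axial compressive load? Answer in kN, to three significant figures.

Buckling occurs about the weak axis: I_min = h·b³/12 = 111×69.5³/12 = 3.105×10^6 mm⁴ (b = 69.5 mm is the smaller dimension).
Effective length L_e = KL = 2×1.06 m = 2120 mm.
Euler critical load P_cr = π²EI/L_e² = π²×104000×3.105×10^6/2120² = 709200 N.
P_allow = P_cr/n = 709200/2.85 = 248800 N.

P_allow = 249 kN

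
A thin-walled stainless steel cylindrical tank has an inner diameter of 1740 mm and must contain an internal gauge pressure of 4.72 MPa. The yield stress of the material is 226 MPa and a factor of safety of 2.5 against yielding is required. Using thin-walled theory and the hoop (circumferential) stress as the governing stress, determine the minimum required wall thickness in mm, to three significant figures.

t = 45.4 mm

σ_allow = 226/2.5 = 90.40 MPa.
Hoop stress σ_h = pD/(2t), so t = pD/(2σ_allow) = 4.72×1740/(2×90.40) = 45.42 mm.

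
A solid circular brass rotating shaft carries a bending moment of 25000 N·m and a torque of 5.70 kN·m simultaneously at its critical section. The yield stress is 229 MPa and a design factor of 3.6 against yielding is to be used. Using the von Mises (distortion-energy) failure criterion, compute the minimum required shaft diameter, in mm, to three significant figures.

d = 160 mm

σ_allow = σ_y/n = 229/3.6 = 63.61 MPa.
For a solid shaft σ_b = 32M/(πd³) and τ = 16T/(πd³), so the von Mises stress is σ' = (16/πd³)·√(4M²+3T²).
√(4M²+3T²) = √(4×(2.500×10^7)² + 3×(5.700×10^6)²) = 5.097×10^7 N·mm.
d³ = 16×5.097×10^7/(π×63.61) = 4.080×10^6 mm³.
d = 159.8 mm.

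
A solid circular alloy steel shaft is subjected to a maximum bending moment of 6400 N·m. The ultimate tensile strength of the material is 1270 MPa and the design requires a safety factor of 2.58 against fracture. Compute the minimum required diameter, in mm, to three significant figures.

d = 51.0 mm

σ_allow = 1270/2.58 = 492.2 MPa.
For a solid circular section σ = 32M/(πd³), so d³ = 32M/(π σ_allow) = 32×6400000/(π×492.2) = 132400 mm³.
d = 50.97 mm.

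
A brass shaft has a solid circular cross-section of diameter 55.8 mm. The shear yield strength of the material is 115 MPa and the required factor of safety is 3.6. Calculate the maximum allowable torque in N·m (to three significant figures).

τ_allow = 115/3.6 = 31.94 MPa.
For a solid shaft T_allow = τ_allow·πd³/16; πd³/16 = π×55.8³/16 = 34110 mm³.
T_allow = 31.94×34110 = 1.090×10^6 N·mm = 1090 N·m.

T_allow = 1090 N·m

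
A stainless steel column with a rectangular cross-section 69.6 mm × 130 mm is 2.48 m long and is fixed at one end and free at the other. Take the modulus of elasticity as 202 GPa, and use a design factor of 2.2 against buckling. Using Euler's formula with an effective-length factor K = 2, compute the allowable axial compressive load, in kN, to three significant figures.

P_allow = 135 kN

Buckling occurs about the weak axis: I_min = h·b³/12 = 130×69.6³/12 = 3.652×10^6 mm⁴ (b = 69.6 mm is the smaller dimension).
Effective length L_e = KL = 2×2.48 m = 4960 mm.
Euler critical load P_cr = π²EI/L_e² = π²×202000×3.652×10^6/4960² = 296000 N.
P_allow = P_cr/n = 296000/2.2 = 134500 N.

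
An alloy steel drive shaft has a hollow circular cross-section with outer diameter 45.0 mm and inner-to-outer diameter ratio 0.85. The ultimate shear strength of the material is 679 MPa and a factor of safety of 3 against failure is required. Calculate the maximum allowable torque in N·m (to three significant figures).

τ_allow = 679/3 = 226.3 MPa.
For a hollow shaft T_allow = τ_allow·πd_o³(1−k⁴)/16 with 1−k⁴ = 0.4780, so πd_o³(1−k⁴)/16 = 8552 mm³.
T_allow = 226.3×8552 = 1.936×10^6 N·mm = 1936 N·m.

T_allow = 1940 N·m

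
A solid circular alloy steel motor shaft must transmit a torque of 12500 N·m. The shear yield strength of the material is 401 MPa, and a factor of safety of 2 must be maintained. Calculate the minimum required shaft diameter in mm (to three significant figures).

d = 68.2 mm

Allowable shear stress τ_allow = 401/2 = 200.5 MPa.
For a solid shaft τ = 16T/(πd³), so d³ = 16T/(π τ_allow) = 16×1.2500×10^7/(π×200.5) = 317500 mm³.
d = (317500)^(1/3) = 68.22 mm.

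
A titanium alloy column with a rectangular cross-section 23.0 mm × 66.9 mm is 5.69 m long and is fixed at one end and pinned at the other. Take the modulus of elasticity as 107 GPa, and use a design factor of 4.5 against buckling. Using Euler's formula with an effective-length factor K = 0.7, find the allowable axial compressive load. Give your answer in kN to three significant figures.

P_allow = 1.00 kN

Buckling occurs about the weak axis: I_min = h·b³/12 = 66.9×23.0³/12 = 67830 mm⁴ (b = 23.0 mm is the smaller dimension).
Effective length L_e = KL = 0.7×5.69 m = 3983 mm.
Euler critical load P_cr = π²EI/L_e² = π²×107000×67830/3983² = 4515 N.
P_allow = P_cr/n = 4515/4.5 = 1003 N.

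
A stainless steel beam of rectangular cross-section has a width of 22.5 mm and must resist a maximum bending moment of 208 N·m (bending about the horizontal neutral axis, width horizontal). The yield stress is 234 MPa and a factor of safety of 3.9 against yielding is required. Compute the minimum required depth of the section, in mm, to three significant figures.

h = 30.4 mm

σ_allow = 234/3.9 = 60.00 MPa.
For a rectangular section σ = 6M/(bh²), so h² = 6M/(b σ_allow) = 6×208000/(22.5×60.00) = 924.4 mm².
h = 30.40 mm.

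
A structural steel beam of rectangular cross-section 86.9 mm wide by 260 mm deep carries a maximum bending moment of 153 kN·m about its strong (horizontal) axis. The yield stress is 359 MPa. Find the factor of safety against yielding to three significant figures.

n = 2.30

Section modulus S = bh²/6 = 86.9×260²/6 = 979100 mm³.
σ = M/S = 1.5300×10^8/979100 = 156.3 MPa.
n = 359/156.3 = 2.297.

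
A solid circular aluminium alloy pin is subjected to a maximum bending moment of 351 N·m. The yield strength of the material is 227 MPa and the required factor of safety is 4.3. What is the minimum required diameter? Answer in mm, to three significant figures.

d = 40.8 mm

σ_allow = 227/4.3 = 52.79 MPa.
For a solid circular section σ = 32M/(πd³), so d³ = 32M/(π σ_allow) = 32×351000/(π×52.79) = 67730 mm³.
d = 40.76 mm.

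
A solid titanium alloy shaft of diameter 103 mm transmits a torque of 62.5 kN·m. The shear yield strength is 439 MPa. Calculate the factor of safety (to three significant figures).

n = 1.51

τ = 16T/(πd³) = 16×6.2500×10^7/(π×103³) = 291.3 MPa.
n = τ_limit/τ = 439/291.3 = 1.507.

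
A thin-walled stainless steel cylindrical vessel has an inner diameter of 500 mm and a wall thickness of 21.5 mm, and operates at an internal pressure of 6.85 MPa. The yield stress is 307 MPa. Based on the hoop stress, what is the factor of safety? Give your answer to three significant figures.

n = 3.85

σ_h = pD/(2t) = 6.85×500/(2×21.5) = 79.65 MPa.
n = 307/79.65 = 3.854.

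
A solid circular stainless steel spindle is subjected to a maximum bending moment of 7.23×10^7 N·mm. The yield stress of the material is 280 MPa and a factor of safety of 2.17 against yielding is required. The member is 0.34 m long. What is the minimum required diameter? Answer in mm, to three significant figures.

σ_allow = 280/2.17 = 129.0 MPa.
For a solid circular section σ = 32M/(πd³), so d³ = 32M/(π σ_allow) = 32×7.2300×10^7/(π×129.0) = 5.707×10^6 mm³.
d = 178.7 mm.

d = 179 mm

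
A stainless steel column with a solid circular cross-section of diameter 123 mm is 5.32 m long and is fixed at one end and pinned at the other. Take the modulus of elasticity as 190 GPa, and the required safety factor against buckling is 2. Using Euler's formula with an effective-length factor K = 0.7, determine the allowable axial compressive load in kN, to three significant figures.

I = πd⁴/64 = π×123⁴/64 = 1.124×10^7 mm⁴.
Effective length L_e = KL = 0.7×5.32 m = 3724 mm.
Euler critical load P_cr = π²EI/L_e² = π²×190000×1.124×10^7/3724² = 1.519×10^6 N.
P_allow = P_cr/n = 1.519×10^6/2 = 759600 N.

P_allow = 760 kN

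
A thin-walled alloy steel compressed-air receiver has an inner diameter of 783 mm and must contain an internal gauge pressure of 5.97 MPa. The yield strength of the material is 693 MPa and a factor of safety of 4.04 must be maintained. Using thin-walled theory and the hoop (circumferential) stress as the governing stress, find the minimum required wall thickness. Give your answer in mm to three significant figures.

t = 13.6 mm

σ_allow = 693/4.04 = 171.5 MPa.
Hoop stress σ_h = pD/(2t), so t = pD/(2σ_allow) = 5.97×783/(2×171.5) = 13.63 mm.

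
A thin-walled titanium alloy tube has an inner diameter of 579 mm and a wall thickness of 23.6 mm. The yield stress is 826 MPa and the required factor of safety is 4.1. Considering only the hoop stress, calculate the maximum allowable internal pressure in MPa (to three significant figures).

σ_allow = 826/4.1 = 201.5 MPa.
σ_h = pD/(2t) → p_allow = 2σ_allow t/D = 2×201.5×23.6/579 = 16.42 MPa.

p_allow = 16.4 MPa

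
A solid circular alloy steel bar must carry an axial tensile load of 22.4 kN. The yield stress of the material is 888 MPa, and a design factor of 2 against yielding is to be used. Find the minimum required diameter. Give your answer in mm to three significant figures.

Allowable stress σ_allow = 888/2 = 444.0 MPa.
Required area A = F/σ_allow = 22400/444.0 = 50.45 mm².
A = πd²/4 → d = √(4A/π) = 8.015 mm.

d = 8.01 mm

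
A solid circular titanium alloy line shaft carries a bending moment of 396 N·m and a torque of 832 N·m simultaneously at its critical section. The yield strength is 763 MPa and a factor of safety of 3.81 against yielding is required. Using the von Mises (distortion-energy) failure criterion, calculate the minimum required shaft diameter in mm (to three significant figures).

d = 34.7 mm

σ_allow = σ_y/n = 763/3.81 = 200.3 MPa.
For a solid shaft σ_b = 32M/(πd³) and τ = 16T/(πd³), so the von Mises stress is σ' = (16/πd³)·√(4M²+3T²).
√(4M²+3T²) = √(4×(396000)² + 3×(832000)²) = 1.644×10^6 N·mm.
d³ = 16×1.644×10^6/(π×200.3) = 41820 mm³.
d = 34.71 mm.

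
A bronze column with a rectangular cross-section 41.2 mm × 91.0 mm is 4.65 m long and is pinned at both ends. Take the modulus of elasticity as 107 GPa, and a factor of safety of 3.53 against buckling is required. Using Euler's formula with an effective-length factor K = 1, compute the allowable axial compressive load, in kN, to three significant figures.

Buckling occurs about the weak axis: I_min = h·b³/12 = 91.0×41.2³/12 = 530300 mm⁴ (b = 41.2 mm is the smaller dimension).
Effective length L_e = KL = 1×4.65 m = 4650 mm.
Euler critical load P_cr = π²EI/L_e² = π²×107000×530300/4650² = 25900 N.
P_allow = P_cr/n = 25900/3.53 = 7338 N.

P_allow = 7.34 kN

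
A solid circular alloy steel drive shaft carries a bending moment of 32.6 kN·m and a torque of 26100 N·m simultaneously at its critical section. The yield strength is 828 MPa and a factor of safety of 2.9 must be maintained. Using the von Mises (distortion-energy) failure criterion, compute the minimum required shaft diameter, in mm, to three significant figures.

d = 112 mm

σ_allow = σ_y/n = 828/2.9 = 285.5 MPa.
For a solid shaft σ_b = 32M/(πd³) and τ = 16T/(πd³), so the von Mises stress is σ' = (16/πd³)·√(4M²+3T²).
√(4M²+3T²) = √(4×(3.260×10^7)² + 3×(2.610×10^7)²) = 7.934×10^7 N·mm.
d³ = 16×7.934×10^7/(π×285.5) = 1.415×10^6 mm³.
d = 112.3 mm.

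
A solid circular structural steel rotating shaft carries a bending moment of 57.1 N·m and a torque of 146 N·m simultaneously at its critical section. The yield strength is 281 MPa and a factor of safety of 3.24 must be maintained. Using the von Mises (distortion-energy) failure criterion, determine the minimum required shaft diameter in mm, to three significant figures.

σ_allow = σ_y/n = 281/3.24 = 86.73 MPa.
For a solid shaft σ_b = 32M/(πd³) and τ = 16T/(πd³), so the von Mises stress is σ' = (16/πd³)·√(4M²+3T²).
√(4M²+3T²) = √(4×(57100)² + 3×(146000)²) = 277500 N·mm.
d³ = 16×277500/(π×86.73) = 16290 mm³.
d = 25.35 mm.

d = 25.4 mm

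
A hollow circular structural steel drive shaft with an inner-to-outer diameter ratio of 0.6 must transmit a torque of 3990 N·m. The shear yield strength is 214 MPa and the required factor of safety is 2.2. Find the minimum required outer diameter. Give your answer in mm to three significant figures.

τ_allow = 214/2.2 = 97.27 MPa.
For a hollow shaft τ = 16T/[πd_o³(1−k⁴)] with k = 0.6, so 1−k⁴ = 0.8704.
d_o³ = 16T/[π τ_allow (1−k⁴)] = 16×3990000/(π×97.27×0.8704) = 240000 mm³.
d_o = 62.15 mm.

d_o = 62.1 mm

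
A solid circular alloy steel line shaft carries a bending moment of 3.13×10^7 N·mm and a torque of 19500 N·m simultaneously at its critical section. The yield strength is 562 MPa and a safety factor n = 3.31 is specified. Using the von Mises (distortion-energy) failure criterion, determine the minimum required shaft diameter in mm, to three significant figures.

d = 129 mm

σ_allow = σ_y/n = 562/3.31 = 169.8 MPa.
For a solid shaft σ_b = 32M/(πd³) and τ = 16T/(πd³), so the von Mises stress is σ' = (16/πd³)·√(4M²+3T²).
√(4M²+3T²) = √(4×(3.130×10^7)² + 3×(1.950×10^7)²) = 7.113×10^7 N·mm.
d³ = 16×7.113×10^7/(π×169.8) = 2.134×10^6 mm³.
d = 128.7 mm.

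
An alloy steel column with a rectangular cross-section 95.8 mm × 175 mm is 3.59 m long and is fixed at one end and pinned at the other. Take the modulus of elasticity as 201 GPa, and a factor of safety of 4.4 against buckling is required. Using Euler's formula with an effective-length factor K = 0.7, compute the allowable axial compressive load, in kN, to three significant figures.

P_allow = 915 kN

Buckling occurs about the weak axis: I_min = h·b³/12 = 175×95.8³/12 = 1.282×10^7 mm⁴ (b = 95.8 mm is the smaller dimension).
Effective length L_e = KL = 0.7×3.59 m = 2513 mm.
Euler critical load P_cr = π²EI/L_e² = π²×201000×1.282×10^7/2513² = 4.028×10^6 N.
P_allow = P_cr/n = 4.028×10^6/4.4 = 915400 N.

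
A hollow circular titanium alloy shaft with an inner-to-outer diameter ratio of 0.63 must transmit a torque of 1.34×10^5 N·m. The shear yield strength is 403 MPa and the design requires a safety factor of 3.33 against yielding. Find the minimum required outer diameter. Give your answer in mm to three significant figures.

d_o = 188 mm

τ_allow = 403/3.33 = 121.0 MPa.
For a hollow shaft τ = 16T/[πd_o³(1−k⁴)] with k = 0.63, so 1−k⁴ = 0.8425.
d_o³ = 16T/[π τ_allow (1−k⁴)] = 16×1.3400×10^8/(π×121.0×0.8425) = 6.694×10^6 mm³.
d_o = 188.5 mm.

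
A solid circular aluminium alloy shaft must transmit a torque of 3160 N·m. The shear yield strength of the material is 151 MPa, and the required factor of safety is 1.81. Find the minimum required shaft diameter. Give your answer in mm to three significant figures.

d = 57.8 mm

Allowable shear stress τ_allow = 151/1.81 = 83.43 MPa.
For a solid shaft τ = 16T/(πd³), so d³ = 16T/(π τ_allow) = 16×3160000/(π×83.43) = 192900 mm³.
d = (192900)^(1/3) = 57.78 mm.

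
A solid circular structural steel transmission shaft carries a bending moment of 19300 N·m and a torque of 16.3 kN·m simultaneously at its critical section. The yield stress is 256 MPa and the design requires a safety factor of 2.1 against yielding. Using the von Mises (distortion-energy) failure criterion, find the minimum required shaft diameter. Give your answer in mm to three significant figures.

σ_allow = σ_y/n = 256/2.1 = 121.9 MPa.
For a solid shaft σ_b = 32M/(πd³) and τ = 16T/(πd³), so the von Mises stress is σ' = (16/πd³)·√(4M²+3T²).
√(4M²+3T²) = √(4×(1.930×10^7)² + 3×(1.630×10^7)²) = 4.782×10^7 N·mm.
d³ = 16×4.782×10^7/(π×121.9) = 1.998×10^6 mm³.
d = 125.9 mm.

d = 126 mm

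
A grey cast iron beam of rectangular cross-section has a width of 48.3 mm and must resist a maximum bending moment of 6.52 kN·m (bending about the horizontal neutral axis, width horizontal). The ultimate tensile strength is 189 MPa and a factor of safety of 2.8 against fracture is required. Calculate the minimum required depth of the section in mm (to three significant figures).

h = 110 mm

σ_allow = 189/2.8 = 67.50 MPa.
For a rectangular section σ = 6M/(bh²), so h² = 6M/(b σ_allow) = 6×6520000/(48.3×67.50) = 12000 mm².
h = 109.5 mm.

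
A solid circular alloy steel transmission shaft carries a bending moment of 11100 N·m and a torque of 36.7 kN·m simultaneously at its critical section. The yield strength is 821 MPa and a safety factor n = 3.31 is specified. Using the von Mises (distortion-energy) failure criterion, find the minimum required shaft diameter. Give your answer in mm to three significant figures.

d = 111 mm

σ_allow = σ_y/n = 821/3.31 = 248.0 MPa.
For a solid shaft σ_b = 32M/(πd³) and τ = 16T/(πd³), so the von Mises stress is σ' = (16/πd³)·√(4M²+3T²).
√(4M²+3T²) = √(4×(1.110×10^7)² + 3×(3.670×10^7)²) = 6.733×10^7 N·mm.
d³ = 16×6.733×10^7/(π×248.0) = 1.383×10^6 mm³.
d = 111.4 mm.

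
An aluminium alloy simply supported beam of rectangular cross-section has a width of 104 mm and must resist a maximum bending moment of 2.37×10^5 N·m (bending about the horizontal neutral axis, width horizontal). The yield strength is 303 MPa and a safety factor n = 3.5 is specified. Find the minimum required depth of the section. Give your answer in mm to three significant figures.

σ_allow = 303/3.5 = 86.57 MPa.
For a rectangular section σ = 6M/(bh²), so h² = 6M/(b σ_allow) = 6×2.3700×10^8/(104×86.57) = 157900 mm².
h = 397.4 mm.

h = 397 mm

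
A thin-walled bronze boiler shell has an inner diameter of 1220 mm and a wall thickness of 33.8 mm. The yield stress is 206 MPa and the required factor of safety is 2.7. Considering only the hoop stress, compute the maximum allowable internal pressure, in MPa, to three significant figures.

σ_allow = 206/2.7 = 76.30 MPa.
σ_h = pD/(2t) → p_allow = 2σ_allow t/D = 2×76.30×33.8/1220 = 4.228 MPa.

p_allow = 4.23 MPa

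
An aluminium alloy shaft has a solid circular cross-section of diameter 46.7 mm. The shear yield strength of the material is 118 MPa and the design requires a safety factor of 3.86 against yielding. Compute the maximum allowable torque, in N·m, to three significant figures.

T_allow = 611 N·m

τ_allow = 118/3.86 = 30.57 MPa.
For a solid shaft T_allow = τ_allow·πd³/16; πd³/16 = π×46.7³/16 = 20000 mm³.
T_allow = 30.57×20000 = 611300 N·mm = 611.3 N·m.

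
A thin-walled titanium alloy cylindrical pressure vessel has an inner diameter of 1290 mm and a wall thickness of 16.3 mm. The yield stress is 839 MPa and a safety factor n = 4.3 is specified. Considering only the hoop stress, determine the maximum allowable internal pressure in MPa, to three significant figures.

p_allow = 4.93 MPa

σ_allow = 839/4.3 = 195.1 MPa.
σ_h = pD/(2t) → p_allow = 2σ_allow t/D = 2×195.1×16.3/1290 = 4.931 MPa.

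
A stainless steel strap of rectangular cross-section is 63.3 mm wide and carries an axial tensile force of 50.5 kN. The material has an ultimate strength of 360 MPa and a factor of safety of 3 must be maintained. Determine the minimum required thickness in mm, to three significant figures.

σ_allow = 360/3 = 120.0 MPa.
Required area A = F/σ_allow = 50500/120.0 = 420.8 mm².
t = A/w = 420.8/63.3 = 6.648 mm.

t = 6.65 mm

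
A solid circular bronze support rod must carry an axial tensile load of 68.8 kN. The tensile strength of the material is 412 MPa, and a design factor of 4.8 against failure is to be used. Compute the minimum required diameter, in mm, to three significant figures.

Allowable stress σ_allow = 412/4.8 = 85.83 MPa.
Required area A = F/σ_allow = 68800/85.83 = 801.6 mm².
A = πd²/4 → d = √(4A/π) = 31.95 mm.

d = 31.9 mm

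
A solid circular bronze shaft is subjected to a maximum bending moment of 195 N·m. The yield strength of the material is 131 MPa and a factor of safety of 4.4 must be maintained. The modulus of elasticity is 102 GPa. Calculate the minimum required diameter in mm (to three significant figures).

σ_allow = 131/4.4 = 29.77 MPa.
For a solid circular section σ = 32M/(πd³), so d³ = 32M/(π σ_allow) = 32×195000/(π×29.77) = 66710 mm³.
d = 40.56 mm.

d = 40.6 mm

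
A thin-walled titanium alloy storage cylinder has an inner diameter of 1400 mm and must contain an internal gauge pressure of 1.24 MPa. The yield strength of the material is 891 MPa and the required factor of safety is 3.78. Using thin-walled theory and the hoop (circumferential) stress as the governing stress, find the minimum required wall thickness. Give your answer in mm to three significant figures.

σ_allow = 891/3.78 = 235.7 MPa.
Hoop stress σ_h = pD/(2t), so t = pD/(2σ_allow) = 1.24×1400/(2×235.7) = 3.682 mm.

t = 3.68 mm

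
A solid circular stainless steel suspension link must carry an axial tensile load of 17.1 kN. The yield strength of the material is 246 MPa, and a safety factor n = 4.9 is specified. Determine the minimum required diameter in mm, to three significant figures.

d = 20.8 mm

Allowable stress σ_allow = 246/4.9 = 50.20 MPa.
Required area A = F/σ_allow = 17100/50.20 = 340.6 mm².
A = πd²/4 → d = √(4A/π) = 20.82 mm.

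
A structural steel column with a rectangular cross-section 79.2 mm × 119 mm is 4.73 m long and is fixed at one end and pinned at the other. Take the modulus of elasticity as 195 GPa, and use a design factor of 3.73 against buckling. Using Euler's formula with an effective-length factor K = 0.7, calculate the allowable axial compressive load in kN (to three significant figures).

Buckling occurs about the weak axis: I_min = h·b³/12 = 119×79.2³/12 = 4.927×10^6 mm⁴ (b = 79.2 mm is the smaller dimension).
Effective length L_e = KL = 0.7×4.73 m = 3311 mm.
Euler critical load P_cr = π²EI/L_e² = π²×195000×4.927×10^6/3311² = 864900 N.
P_allow = P_cr/n = 864900/3.73 = 231900 N.

P_allow = 232 kN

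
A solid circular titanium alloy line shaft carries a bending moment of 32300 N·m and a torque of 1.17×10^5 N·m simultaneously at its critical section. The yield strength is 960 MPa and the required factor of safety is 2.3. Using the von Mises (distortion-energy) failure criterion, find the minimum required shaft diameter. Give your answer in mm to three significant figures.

d = 137 mm

σ_allow = σ_y/n = 960/2.3 = 417.4 MPa.
For a solid shaft σ_b = 32M/(πd³) and τ = 16T/(πd³), so the von Mises stress is σ' = (16/πd³)·√(4M²+3T²).
√(4M²+3T²) = √(4×(3.230×10^7)² + 3×(1.170×10^8)²) = 2.127×10^8 N·mm.
d³ = 16×2.127×10^8/(π×417.4) = 2.595×10^6 mm³.
d = 137.4 mm.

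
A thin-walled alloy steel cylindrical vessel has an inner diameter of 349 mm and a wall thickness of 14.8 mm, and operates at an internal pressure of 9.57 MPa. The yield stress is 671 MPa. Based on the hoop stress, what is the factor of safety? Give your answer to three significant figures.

n = 5.95

σ_h = pD/(2t) = 9.57×349/(2×14.8) = 112.8 MPa.
n = 671/112.8 = 5.947.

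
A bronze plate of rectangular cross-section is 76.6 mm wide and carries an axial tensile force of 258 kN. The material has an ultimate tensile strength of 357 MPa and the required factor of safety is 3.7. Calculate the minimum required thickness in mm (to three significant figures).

σ_allow = 357/3.7 = 96.49 MPa.
Required area A = F/σ_allow = 258000/96.49 = 2674 mm².
t = A/w = 2674/76.6 = 34.91 mm.

t = 34.9 mm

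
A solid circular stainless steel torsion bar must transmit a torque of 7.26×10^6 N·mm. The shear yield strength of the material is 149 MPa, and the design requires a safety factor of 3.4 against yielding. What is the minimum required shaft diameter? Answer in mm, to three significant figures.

Allowable shear stress τ_allow = 149/3.4 = 43.82 MPa.
For a solid shaft τ = 16T/(πd³), so d³ = 16T/(π τ_allow) = 16×7260000/(π×43.82) = 843700 mm³.
d = (843700)^(1/3) = 94.49 mm.

d = 94.5 mm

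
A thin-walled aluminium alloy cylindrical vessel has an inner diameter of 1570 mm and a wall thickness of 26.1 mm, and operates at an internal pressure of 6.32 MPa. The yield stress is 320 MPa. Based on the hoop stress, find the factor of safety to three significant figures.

n = 1.68

σ_h = pD/(2t) = 6.32×1570/(2×26.1) = 190.1 MPa.
n = 320/190.1 = 1.683.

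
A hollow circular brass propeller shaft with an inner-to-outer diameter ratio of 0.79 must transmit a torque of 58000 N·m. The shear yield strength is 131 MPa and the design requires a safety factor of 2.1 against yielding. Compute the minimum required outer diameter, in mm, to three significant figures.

τ_allow = 131/2.1 = 62.38 MPa.
For a hollow shaft τ = 16T/[πd_o³(1−k⁴)] with k = 0.79, so 1−k⁴ = 0.6105.
d_o³ = 16T/[π τ_allow (1−k⁴)] = 16×5.8000×10^7/(π×62.38×0.6105) = 7.756×10^6 mm³.
d_o = 197.9 mm.

d_o = 198 mm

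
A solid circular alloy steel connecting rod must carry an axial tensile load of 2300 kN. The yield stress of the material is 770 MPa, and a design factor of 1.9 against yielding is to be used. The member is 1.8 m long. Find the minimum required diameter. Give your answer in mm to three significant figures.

Allowable stress σ_allow = 770/1.9 = 405.3 MPa.
Required area A = F/σ_allow = 2300000/405.3 = 5675 mm².
A = πd²/4 → d = √(4A/π) = 85.01 mm.

d = 85.0 mm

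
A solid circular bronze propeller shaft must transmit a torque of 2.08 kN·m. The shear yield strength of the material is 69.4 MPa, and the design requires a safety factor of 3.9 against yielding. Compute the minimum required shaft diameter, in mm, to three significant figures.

Allowable shear stress τ_allow = 69.4/3.9 = 17.79 MPa.
For a solid shaft τ = 16T/(πd³), so d³ = 16T/(π τ_allow) = 16×2080000/(π×17.79) = 595300 mm³.
d = (595300)^(1/3) = 84.12 mm.

d = 84.1 mm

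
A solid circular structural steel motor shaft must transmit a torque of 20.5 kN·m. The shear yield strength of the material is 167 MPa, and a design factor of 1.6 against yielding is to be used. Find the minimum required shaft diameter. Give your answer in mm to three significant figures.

d = 100 mm

Allowable shear stress τ_allow = 167/1.6 = 104.4 MPa.
For a solid shaft τ = 16T/(πd³), so d³ = 16T/(π τ_allow) = 16×2.0500×10^7/(π×104.4) = 1.000×10^6 mm³.
d = (1.000×10^6)^(1/3) = 100.0 mm.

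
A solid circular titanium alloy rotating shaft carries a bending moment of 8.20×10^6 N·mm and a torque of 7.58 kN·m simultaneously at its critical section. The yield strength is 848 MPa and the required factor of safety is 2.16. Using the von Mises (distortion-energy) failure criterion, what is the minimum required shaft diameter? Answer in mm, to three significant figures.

d = 64.8 mm

σ_allow = σ_y/n = 848/2.16 = 392.6 MPa.
For a solid shaft σ_b = 32M/(πd³) and τ = 16T/(πd³), so the von Mises stress is σ' = (16/πd³)·√(4M²+3T²).
√(4M²+3T²) = √(4×(8.200×10^6)² + 3×(7.580×10^6)²) = 2.101×10^7 N·mm.
d³ = 16×2.101×10^7/(π×392.6) = 272500 mm³.
d = 64.83 mm.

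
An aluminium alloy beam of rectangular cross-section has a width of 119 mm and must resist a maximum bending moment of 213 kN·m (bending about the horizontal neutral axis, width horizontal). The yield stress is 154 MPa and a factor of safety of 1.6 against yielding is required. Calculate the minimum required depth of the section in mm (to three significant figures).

h = 334 mm

σ_allow = 154/1.6 = 96.25 MPa.
For a rectangular section σ = 6M/(bh²), so h² = 6M/(b σ_allow) = 6×2.1300×10^8/(119×96.25) = 111600 mm².
h = 334.0 mm.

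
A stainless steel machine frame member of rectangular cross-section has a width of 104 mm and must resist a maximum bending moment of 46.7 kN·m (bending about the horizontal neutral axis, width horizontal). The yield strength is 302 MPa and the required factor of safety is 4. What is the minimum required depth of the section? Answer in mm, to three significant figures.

σ_allow = 302/4 = 75.50 MPa.
For a rectangular section σ = 6M/(bh²), so h² = 6M/(b σ_allow) = 6×4.6700×10^7/(104×75.50) = 35690 mm².
h = 188.9 mm.

h = 189 mm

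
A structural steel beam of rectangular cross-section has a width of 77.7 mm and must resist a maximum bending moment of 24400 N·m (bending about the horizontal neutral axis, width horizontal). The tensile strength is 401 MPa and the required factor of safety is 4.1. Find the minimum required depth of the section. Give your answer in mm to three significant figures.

h = 139 mm

σ_allow = 401/4.1 = 97.80 MPa.
For a rectangular section σ = 6M/(bh²), so h² = 6M/(b σ_allow) = 6×2.4400×10^7/(77.7×97.80) = 19260 mm².
h = 138.8 mm.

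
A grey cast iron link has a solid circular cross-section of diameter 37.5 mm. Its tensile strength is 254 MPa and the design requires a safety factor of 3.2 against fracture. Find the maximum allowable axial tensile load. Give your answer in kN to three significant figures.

σ_allow = 254/3.2 = 79.38 MPa.
A = πd²/4 = π×37.5²/4 = 1104 mm².
F_allow = σ_allow × A = 79.38×1104 = 87670 N.

F_allow = 87.7 kN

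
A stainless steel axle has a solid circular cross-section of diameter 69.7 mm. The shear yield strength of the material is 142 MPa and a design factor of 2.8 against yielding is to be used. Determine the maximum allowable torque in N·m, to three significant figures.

τ_allow = 142/2.8 = 50.71 MPa.
For a solid shaft T_allow = τ_allow·πd³/16; πd³/16 = π×69.7³/16 = 66490 mm³.
T_allow = 50.71×66490 = 3.372×10^6 N·mm = 3372 N·m.

T_allow = 3370 N·m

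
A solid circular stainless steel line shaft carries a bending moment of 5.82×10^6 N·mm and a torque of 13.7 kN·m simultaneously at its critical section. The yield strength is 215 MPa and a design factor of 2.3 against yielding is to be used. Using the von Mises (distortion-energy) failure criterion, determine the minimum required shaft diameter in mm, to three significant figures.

d = 113 mm

σ_allow = σ_y/n = 215/2.3 = 93.48 MPa.
For a solid shaft σ_b = 32M/(πd³) and τ = 16T/(πd³), so the von Mises stress is σ' = (16/πd³)·√(4M²+3T²).
√(4M²+3T²) = √(4×(5.820×10^6)² + 3×(1.370×10^7)²) = 2.643×10^7 N·mm.
d³ = 16×2.643×10^7/(π×93.48) = 1.440×10^6 mm³.
d = 112.9 mm.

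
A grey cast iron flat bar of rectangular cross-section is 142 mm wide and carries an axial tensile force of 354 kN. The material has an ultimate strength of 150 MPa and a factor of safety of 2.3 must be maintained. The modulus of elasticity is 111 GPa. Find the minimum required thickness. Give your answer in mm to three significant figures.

σ_allow = 150/2.3 = 65.22 MPa.
Required area A = F/σ_allow = 354000/65.22 = 5428 mm².
t = A/w = 5428/142 = 38.23 mm.

t = 38.2 mm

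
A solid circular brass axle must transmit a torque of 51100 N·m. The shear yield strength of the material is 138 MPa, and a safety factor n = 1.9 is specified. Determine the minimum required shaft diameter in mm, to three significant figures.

d = 153 mm

Allowable shear stress τ_allow = 138/1.9 = 72.63 MPa.
For a solid shaft τ = 16T/(πd³), so d³ = 16T/(π τ_allow) = 16×5.1100×10^7/(π×72.63) = 3.583×10^6 mm³.
d = (3.583×10^6)^(1/3) = 153.0 mm.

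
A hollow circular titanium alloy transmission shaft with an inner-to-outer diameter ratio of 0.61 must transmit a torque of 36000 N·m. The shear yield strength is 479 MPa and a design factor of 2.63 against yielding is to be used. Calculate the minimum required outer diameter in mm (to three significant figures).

d_o = 105 mm

τ_allow = 479/2.63 = 182.1 MPa.
For a hollow shaft τ = 16T/[πd_o³(1−k⁴)] with k = 0.61, so 1−k⁴ = 0.8615.
d_o³ = 16T/[π τ_allow (1−k⁴)] = 16×3.6000×10^7/(π×182.1×0.8615) = 1.168×10^6 mm³.
d_o = 105.3 mm.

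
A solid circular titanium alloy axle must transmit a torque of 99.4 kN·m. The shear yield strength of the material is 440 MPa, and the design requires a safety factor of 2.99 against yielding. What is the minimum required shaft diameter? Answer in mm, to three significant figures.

d = 151 mm

Allowable shear stress τ_allow = 440/2.99 = 147.2 MPa.
For a solid shaft τ = 16T/(πd³), so d³ = 16T/(π τ_allow) = 16×9.9400×10^7/(π×147.2) = 3.440×10^6 mm³.
d = (3.440×10^6)^(1/3) = 151.0 mm.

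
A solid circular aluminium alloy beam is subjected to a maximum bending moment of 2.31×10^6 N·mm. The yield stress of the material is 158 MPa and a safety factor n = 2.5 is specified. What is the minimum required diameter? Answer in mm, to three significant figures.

d = 71.9 mm

σ_allow = 158/2.5 = 63.20 MPa.
For a solid circular section σ = 32M/(πd³), so d³ = 32M/(π σ_allow) = 32×2310000/(π×63.20) = 372300 mm³.
d = 71.94 mm.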